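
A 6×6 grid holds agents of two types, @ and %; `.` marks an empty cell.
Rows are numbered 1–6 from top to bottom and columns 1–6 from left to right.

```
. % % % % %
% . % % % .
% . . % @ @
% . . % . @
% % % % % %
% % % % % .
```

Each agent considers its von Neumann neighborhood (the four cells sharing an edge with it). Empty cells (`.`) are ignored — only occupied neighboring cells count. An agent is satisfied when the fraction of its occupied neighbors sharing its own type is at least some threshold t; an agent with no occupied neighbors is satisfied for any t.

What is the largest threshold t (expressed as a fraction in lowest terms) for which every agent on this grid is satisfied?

1/3

Row 1: (1,2)% 1/1 · (1,3)% 3/3 · (1,4)% 3/3 · (1,5)% 3/3 · (1,6)% 1/1
Row 2: (2,1)% 1/1 · (2,3)% 2/2 · (2,4)% 4/4 · (2,5)% 2/3
Row 3: (3,1)% 2/2 · (3,4)% 2/3 · (3,5)@ 1/3 · (3,6)@ 2/2
Row 4: (4,1)% 2/2 · (4,4)% 2/2 · (4,6)@ 1/2
Row 5: (5,1)% 3/3 · (5,2)% 3/3 · (5,3)% 3/3 · (5,4)% 4/4 · (5,5)% 3/3 · (5,6)% 1/2
Row 6: (6,1)% 2/2 · (6,2)% 3/3 · (6,3)% 3/3 · (6,4)% 3/3 · (6,5)% 2/2
The smallest same-type fraction is 1/3 at (3,5), which reduces to 1/3. Any threshold above that leaves this agent unsatisfied.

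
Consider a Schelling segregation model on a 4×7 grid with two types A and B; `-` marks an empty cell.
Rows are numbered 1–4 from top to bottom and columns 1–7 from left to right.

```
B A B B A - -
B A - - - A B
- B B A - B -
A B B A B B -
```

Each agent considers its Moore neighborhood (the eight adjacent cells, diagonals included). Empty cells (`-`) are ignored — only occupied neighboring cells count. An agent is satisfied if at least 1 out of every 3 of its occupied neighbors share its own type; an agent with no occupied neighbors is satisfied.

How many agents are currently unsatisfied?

5

(1,1)B 1/3 ✓
(1,2)A 1/4 ✗
(1,3)B 1/3 ✓
(1,4)B 1/2 ✓
(1,5)A 1/2 ✓
(2,1)B 2/4 ✓
(2,2)A 1/6 ✗
(2,6)A 1/3 ✓
(2,7)B 1/2 ✓
(3,2)B 4/6 ✓
(3,3)B 3/6 ✓
(3,4)A 1/4 ✗
(3,6)B 3/4 ✓
(4,1)A 0/2 ✗
(4,2)B 3/4 ✓
(4,3)B 3/5 ✓
(4,4)A 1/4 ✗
(4,5)B 2/4 ✓
(4,6)B 2/2 ✓
Unsatisfied: (1,2), (2,2), (3,4), (4,1), (4,4) — 5 in total.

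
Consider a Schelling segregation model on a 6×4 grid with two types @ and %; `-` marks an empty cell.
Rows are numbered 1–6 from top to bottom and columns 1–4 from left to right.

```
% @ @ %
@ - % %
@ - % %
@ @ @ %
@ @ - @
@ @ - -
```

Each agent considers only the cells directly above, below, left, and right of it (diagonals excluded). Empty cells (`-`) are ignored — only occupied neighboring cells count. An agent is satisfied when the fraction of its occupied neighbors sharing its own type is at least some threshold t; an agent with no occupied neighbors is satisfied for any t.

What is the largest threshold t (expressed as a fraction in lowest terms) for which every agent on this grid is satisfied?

Row 1: (1,1)% 0/2 · (1,2)@ 1/2 · (1,3)@ 1/3 · (1,4)% 1/2
Row 2: (2,1)@ 1/2 · (2,3)% 2/3 · (2,4)% 3/3
Row 3: (3,1)@ 2/2 · (3,3)% 2/3 · (3,4)% 3/3
Row 4: (4,1)@ 3/3 · (4,2)@ 3/3 · (4,3)@ 1/3 · (4,4)% 1/3
Row 5: (5,1)@ 3/3 · (5,2)@ 3/3 · (5,4)@ 0/1
Row 6: (6,1)@ 2/2 · (6,2)@ 2/2
The smallest same-type fraction is 0/2 at (1,1), which reduces to 0/1. Any threshold above that leaves this agent unsatisfied.

0/1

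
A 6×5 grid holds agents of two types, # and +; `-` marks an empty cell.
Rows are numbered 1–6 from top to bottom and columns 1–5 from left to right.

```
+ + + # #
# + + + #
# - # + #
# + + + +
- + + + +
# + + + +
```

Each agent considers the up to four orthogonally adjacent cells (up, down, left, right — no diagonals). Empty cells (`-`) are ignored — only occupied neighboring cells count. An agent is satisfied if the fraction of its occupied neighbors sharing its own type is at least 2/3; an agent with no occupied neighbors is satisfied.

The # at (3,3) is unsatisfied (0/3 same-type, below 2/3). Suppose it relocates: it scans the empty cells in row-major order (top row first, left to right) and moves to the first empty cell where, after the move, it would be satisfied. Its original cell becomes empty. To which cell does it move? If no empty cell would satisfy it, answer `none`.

(5,1)

Vacating (3,3). Empty cells in order:
  (3,2): 1/3 same-type → still unsatisfied.
  (5,1): 2/3 same-type → satisfied — stop here.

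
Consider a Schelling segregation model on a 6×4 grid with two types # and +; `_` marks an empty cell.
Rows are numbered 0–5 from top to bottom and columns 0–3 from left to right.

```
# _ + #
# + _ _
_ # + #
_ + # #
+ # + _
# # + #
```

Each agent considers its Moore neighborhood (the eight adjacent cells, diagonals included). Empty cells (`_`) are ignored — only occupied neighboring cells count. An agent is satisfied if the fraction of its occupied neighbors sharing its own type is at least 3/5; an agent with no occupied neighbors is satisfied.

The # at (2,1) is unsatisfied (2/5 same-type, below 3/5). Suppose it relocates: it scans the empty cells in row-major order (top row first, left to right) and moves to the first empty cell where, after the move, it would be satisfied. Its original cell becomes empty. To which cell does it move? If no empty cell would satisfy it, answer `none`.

(4,3)

Vacating (2,1). Empty cells in order:
  (0,1): 2/4 same-type → still unsatisfied.
  (1,2): 2/5 same-type → still unsatisfied.
  (1,3): 2/4 same-type → still unsatisfied.
  (2,0): 1/3 same-type → still unsatisfied.
  (3,0): 1/3 same-type → still unsatisfied.
  (4,3): 3/5 same-type → satisfied — stop here.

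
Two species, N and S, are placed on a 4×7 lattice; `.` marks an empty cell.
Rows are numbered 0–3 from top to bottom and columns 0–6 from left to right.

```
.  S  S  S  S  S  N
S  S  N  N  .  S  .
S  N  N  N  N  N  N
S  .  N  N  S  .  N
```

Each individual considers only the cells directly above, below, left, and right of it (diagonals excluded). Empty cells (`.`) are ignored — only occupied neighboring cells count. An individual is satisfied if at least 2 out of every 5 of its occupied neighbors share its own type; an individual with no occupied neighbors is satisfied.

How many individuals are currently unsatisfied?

(0,1)S 2/2 satisfied
(0,2)S 2/3 satisfied
(0,3)S 2/3 satisfied
(0,4)S 2/2 satisfied
(0,5)S 2/3 satisfied
(0,6)N 0/1 not
(1,0)S 2/2 satisfied
(1,1)S 2/4 satisfied
(1,2)N 2/4 satisfied
(1,3)N 2/3 satisfied
(1,5)S 1/2 satisfied
(2,0)S 2/3 satisfied
(2,1)N 1/3 not
(2,2)N 4/4 satisfied
(2,3)N 4/4 satisfied
(2,4)N 2/3 satisfied
(2,5)N 2/3 satisfied
(2,6)N 2/2 satisfied
(3,0)S 1/1 satisfied
(3,2)N 2/2 satisfied
(3,3)N 2/3 satisfied
(3,4)S 0/2 not
(3,6)N 1/1 satisfied
Unsatisfied: (0,6), (2,1), (3,4) — 3 in total.

3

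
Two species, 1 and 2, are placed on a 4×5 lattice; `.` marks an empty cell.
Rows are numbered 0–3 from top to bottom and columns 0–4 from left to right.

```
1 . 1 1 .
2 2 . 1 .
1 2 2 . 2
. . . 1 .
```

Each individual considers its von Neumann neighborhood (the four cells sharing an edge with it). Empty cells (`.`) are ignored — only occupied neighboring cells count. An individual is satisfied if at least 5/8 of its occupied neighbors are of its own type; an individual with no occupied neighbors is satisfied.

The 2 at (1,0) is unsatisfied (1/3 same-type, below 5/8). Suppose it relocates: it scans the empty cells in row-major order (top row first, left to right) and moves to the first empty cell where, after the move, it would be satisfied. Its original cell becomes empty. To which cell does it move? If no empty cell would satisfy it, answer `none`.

Vacating (1,0). Empty cells in order:
  (0,1): 1/3 same-type → still unsatisfied.
  (0,4): 0/1 same-type → still unsatisfied.
  (1,2): 2/4 same-type → still unsatisfied.
  (1,4): 1/2 same-type → still unsatisfied.
  (2,3): 2/4 same-type → still unsatisfied.
  (3,0): 0/1 same-type → still unsatisfied.
  (3,1): 1/1 same-type → satisfied — stop here.

(3,1)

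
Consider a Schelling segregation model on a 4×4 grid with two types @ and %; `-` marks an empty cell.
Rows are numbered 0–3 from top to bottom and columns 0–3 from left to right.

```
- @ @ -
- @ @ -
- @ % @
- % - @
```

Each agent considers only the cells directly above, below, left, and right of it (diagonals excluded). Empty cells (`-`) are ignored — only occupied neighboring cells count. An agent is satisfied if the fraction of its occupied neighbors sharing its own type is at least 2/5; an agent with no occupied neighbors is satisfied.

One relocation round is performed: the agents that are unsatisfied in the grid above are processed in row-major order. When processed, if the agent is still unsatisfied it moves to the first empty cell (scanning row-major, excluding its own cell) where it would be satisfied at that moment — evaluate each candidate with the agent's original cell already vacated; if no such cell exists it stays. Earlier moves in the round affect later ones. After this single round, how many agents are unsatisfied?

Initially unsatisfied (in order): (2,1), (2,2), (3,1).
  (2,1) → (0,0).
  (2,2) → (2,0).
  (3,1): now satisfied by earlier moves; stays.
Resulting grid:
@ @ @ -
- @ @ -
% - - @
- % - @
All satisfied now.

0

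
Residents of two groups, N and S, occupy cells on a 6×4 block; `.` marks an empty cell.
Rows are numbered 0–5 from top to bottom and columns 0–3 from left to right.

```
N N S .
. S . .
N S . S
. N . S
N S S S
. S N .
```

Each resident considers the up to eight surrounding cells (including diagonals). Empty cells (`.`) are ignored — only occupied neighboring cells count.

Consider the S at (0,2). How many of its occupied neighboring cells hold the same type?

1

Occupied neighbors of (0,2): (0,1)=N, (1,1)=S.
Same type (S): 1 of 2.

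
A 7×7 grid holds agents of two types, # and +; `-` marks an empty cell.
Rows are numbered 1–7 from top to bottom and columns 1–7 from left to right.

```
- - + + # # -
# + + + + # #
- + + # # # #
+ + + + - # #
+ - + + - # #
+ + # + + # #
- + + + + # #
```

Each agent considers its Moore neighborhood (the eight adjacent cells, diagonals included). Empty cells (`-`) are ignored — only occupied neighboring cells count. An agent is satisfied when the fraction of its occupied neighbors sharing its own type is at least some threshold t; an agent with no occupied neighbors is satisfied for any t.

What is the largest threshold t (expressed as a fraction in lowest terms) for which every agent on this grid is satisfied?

0/1

(1,3)+ 4/4
(1,4)+ 4/5
(1,5)# 2/5
(1,6)# 3/4
(2,1)# 0/2
(2,2)+ 4/5
(2,3)+ 6/7
(2,4)+ 5/8
(2,5)+ 2/8
(2,6)# 6/7
(2,7)# 4/4
(3,2)+ 6/7
(3,3)+ 7/8
(3,4)# 1/7
(3,5)# 4/7
(3,6)# 6/7
(3,7)# 5/5
(4,1)+ 3/3
(4,2)+ 6/6
(4,3)+ 6/7
(4,4)+ 4/6
(4,6)# 6/6
(4,7)# 5/5
(5,1)+ 4/4
(5,3)+ 6/7
(5,4)+ 5/6
(5,6)# 5/6
(5,7)# 5/5
(6,1)+ 3/3
(6,2)+ 5/6
(6,3)# 0/7
(6,4)+ 6/7
(6,5)+ 4/7
(6,6)# 5/7
(6,7)# 5/5
(7,2)+ 3/4
(7,3)+ 4/5
(7,4)+ 4/5
(7,5)+ 3/5
(7,6)# 3/5
(7,7)# 3/3
The smallest same-type fraction is 0/2 at (2,1), which reduces to 0/1. Any threshold above that leaves this agent unsatisfied.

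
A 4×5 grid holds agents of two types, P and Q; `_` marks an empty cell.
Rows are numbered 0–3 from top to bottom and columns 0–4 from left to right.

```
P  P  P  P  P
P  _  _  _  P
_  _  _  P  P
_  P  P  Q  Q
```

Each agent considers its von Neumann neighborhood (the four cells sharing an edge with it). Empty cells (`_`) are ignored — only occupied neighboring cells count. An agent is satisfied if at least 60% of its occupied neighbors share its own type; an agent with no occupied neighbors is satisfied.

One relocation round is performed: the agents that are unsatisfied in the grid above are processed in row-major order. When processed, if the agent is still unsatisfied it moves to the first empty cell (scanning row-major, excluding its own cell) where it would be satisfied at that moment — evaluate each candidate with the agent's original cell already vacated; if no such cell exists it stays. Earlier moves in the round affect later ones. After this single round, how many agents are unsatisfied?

Initially unsatisfied (in order): (2,3), (3,2), (3,3), (3,4).
  (2,3) → (1,1).
  (3,2) → (1,2).
  (3,3): now satisfied by earlier moves; stays.
  (3,4): no empty cell satisfies it; stays.
Resulting grid:
P P P P P
P P P _ P
_ _ _ _ P
_ P _ Q Q
Unsatisfied now: (2,4), (3,4).

2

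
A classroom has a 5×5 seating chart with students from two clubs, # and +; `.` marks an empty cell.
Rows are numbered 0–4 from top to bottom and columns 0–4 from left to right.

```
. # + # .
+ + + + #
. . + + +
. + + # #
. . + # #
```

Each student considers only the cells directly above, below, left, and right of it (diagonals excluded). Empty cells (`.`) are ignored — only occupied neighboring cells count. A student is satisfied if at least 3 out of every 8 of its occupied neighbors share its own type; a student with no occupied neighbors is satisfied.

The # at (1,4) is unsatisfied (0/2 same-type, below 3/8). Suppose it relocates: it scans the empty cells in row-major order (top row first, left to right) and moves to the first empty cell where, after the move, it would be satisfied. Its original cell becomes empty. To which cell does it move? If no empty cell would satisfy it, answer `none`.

(0,0)

Vacating (1,4). Empty cells in order:
  (0,0): 1/2 same-type → satisfied — stop here.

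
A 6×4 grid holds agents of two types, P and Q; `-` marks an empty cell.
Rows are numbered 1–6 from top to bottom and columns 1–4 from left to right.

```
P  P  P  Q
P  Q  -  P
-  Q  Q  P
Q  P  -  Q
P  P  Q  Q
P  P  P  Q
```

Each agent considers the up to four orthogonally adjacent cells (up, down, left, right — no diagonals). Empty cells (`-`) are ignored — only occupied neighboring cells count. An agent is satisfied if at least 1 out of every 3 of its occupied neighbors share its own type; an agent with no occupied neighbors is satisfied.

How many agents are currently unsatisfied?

2

(1,1)P 2/2 satisfied
(1,2)P 2/3 satisfied
(1,3)P 1/2 satisfied
(1,4)Q 0/2 not
(2,1)P 1/2 satisfied
(2,2)Q 1/3 satisfied
(2,4)P 1/2 satisfied
(3,2)Q 2/3 satisfied
(3,3)Q 1/2 satisfied
(3,4)P 1/3 satisfied
(4,1)Q 0/2 not
(4,2)P 1/3 satisfied
(4,4)Q 1/2 satisfied
(5,1)P 2/3 satisfied
(5,2)P 3/4 satisfied
(5,3)Q 1/3 satisfied
(5,4)Q 3/3 satisfied
(6,1)P 2/2 satisfied
(6,2)P 3/3 satisfied
(6,3)P 1/3 satisfied
(6,4)Q 1/2 satisfied
Unsatisfied: (1,4), (4,1) — 2 in total.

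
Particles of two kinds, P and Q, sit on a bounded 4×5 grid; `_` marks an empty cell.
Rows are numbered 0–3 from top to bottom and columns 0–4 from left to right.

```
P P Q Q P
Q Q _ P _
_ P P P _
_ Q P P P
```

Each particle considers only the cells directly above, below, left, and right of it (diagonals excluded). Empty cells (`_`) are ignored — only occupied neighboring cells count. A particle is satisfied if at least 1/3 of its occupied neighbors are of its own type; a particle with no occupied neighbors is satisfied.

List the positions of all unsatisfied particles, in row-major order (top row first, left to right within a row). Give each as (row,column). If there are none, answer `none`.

(0,0)P 1/2 satisfied
(0,1)P 1/3 satisfied
(0,2)Q 1/2 satisfied
(0,3)Q 1/3 satisfied
(0,4)P 0/1 not
(1,0)Q 1/2 satisfied
(1,1)Q 1/3 satisfied
(1,3)P 1/2 satisfied
(2,1)P 1/3 satisfied
(2,2)P 3/3 satisfied
(2,3)P 3/3 satisfied
(3,1)Q 0/2 not
(3,2)P 2/3 satisfied
(3,3)P 3/3 satisfied
(3,4)P 1/1 satisfied

(0,4), (3,1)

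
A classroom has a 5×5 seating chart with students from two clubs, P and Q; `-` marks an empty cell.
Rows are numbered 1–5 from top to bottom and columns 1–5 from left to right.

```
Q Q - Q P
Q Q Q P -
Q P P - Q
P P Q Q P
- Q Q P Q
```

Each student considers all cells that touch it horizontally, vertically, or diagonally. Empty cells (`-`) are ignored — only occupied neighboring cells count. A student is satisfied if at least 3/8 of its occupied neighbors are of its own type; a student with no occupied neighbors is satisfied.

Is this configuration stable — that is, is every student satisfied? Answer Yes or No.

No

Row 1: (1,1)Q 3/3 ✓ · (1,2)Q 4/4 ✓ · (1,4)Q 1/3 ✗ · (1,5)P 1/2 ✓
Row 2: (2,1)Q 4/5 ✓ · (2,2)Q 5/7 ✓ · (2,3)Q 3/6 ✓ · (2,4)P 2/5 ✓
Row 3: (3,1)Q 2/5 ✓ · (3,2)P 3/8 ✓ · (3,3)P 3/7 ✓ · (3,5)Q 1/3 ✗
Row 4: (4,1)P 2/4 ✓ · (4,2)P 3/7 ✓ · (4,3)Q 3/7 ✓ · (4,4)Q 4/7 ✓ · (4,5)P 1/4 ✗
Row 5: (5,2)Q 2/4 ✓ · (5,3)Q 3/5 ✓ · (5,4)P 1/5 ✗ · (5,5)Q 1/3 ✗
For instance (1,4) has only 1/3 same-type neighbors, below 3/8.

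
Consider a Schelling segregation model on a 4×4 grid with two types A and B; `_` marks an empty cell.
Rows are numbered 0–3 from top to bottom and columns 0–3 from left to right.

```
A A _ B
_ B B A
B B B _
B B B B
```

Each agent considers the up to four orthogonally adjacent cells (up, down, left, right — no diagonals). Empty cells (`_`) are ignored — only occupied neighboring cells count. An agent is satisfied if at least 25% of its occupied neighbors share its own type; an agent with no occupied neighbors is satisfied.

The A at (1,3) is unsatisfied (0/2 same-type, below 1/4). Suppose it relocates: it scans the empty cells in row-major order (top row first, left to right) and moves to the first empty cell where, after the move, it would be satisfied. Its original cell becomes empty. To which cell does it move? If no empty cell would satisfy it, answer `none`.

(0,2)

Vacating (1,3). Empty cells in order:
  (0,2): 1/3 same-type → satisfied — stop here.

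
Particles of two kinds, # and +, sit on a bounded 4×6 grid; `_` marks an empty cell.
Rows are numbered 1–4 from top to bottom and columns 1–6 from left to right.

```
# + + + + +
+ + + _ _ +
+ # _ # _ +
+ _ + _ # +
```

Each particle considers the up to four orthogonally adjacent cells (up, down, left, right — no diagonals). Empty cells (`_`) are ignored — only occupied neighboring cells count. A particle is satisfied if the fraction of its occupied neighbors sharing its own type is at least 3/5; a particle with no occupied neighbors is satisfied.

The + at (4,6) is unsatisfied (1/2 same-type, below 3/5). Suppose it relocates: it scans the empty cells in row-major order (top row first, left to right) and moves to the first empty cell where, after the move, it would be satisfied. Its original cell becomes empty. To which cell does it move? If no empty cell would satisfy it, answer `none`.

Vacating (4,6). Empty cells in order:
  (2,4): 2/3 same-type → satisfied — stop here.

(2,4)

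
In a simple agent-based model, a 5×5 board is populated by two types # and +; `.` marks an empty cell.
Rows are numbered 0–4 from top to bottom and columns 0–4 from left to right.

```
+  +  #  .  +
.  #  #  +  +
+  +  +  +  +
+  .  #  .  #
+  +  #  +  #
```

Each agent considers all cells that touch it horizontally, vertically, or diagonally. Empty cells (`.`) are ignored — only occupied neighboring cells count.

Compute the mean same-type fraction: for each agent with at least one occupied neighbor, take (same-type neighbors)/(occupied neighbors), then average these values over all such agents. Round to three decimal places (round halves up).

Row 0: (0,0)+ 1/2 · (0,1)+ 1/4 · (0,2)# 2/4 · (0,4)+ 2/2
Row 1: (1,1)# 2/7 · (1,2)# 2/7 · (1,3)+ 5/7 · (1,4)+ 4/4
Row 2: (2,0)+ 2/3 · (2,1)+ 3/6 · (2,2)+ 3/6 · (2,3)+ 4/7 · (2,4)+ 3/4
Row 3: (3,0)+ 4/4 · (3,2)# 1/6 · (3,4)# 1/4
Row 4: (4,0)+ 2/2 · (4,1)+ 2/4 · (4,2)# 1/3 · (4,3)+ 0/4 · (4,4)# 1/2
Sum over 21 agents: 1/2 + 1/4 + 2/4 + 2/2 + 2/7 + 2/7 + 5/7 + 4/4 + 2/3 + 3/6 + 3/6 + 4/7 + 3/4 + 4/4 + 1/6 + 1/4 + 2/2 + 2/4 + 1/3 + 0/4 + 1/2 = 947/84; mean = 947/84 ÷ 21 = 947/1764 = 0.536848… → 0.537.

0.537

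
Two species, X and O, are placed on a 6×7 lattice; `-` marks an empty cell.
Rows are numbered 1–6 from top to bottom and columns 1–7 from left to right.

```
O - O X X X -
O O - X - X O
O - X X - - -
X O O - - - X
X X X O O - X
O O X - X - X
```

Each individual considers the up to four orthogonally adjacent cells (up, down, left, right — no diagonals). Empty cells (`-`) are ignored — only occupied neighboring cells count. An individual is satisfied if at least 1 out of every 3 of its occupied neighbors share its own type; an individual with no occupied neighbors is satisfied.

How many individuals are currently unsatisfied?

Row 1: (1,1)O 1/1 satisfied · (1,3)O 0/1 not · (1,4)X 2/3 satisfied · (1,5)X 2/2 satisfied · (1,6)X 2/2 satisfied
Row 2: (2,1)O 3/3 satisfied · (2,2)O 1/1 satisfied · (2,4)X 2/2 satisfied · (2,6)X 1/2 satisfied · (2,7)O 0/1 not
Row 3: (3,1)O 1/2 satisfied · (3,3)X 1/2 satisfied · (3,4)X 2/2 satisfied
Row 4: (4,1)X 1/3 satisfied · (4,2)O 1/3 satisfied · (4,3)O 1/3 satisfied · (4,7)X 1/1 satisfied
Row 5: (5,1)X 2/3 satisfied · (5,2)X 2/4 satisfied · (5,3)X 2/4 satisfied · (5,4)O 1/2 satisfied · (5,5)O 1/2 satisfied · (5,7)X 2/2 satisfied
Row 6: (6,1)O 1/2 satisfied · (6,2)O 1/3 satisfied · (6,3)X 1/2 satisfied · (6,5)X 0/1 not · (6,7)X 1/1 satisfied
Unsatisfied: (1,3), (2,7), (6,5) — 3 in total.

3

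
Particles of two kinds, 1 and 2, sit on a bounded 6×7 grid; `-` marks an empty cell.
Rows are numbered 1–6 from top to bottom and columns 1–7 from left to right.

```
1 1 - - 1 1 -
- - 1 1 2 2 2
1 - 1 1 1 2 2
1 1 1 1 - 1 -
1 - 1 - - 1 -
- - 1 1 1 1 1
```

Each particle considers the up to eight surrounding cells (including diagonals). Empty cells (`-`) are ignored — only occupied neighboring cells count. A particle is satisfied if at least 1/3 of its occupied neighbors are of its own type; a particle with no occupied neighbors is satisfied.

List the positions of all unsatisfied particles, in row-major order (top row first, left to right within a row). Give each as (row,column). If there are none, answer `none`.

(1,6), (2,5)

(1,1)1 1/1 satisfied
(1,2)1 2/2 satisfied
(1,5)1 2/4 satisfied
(1,6)1 1/4 not
(2,3)1 4/4 satisfied
(2,4)1 5/6 satisfied
(2,5)2 2/7 not
(2,6)2 4/7 satisfied
(2,7)2 3/4 satisfied
(3,1)1 2/2 satisfied
(3,3)1 6/6 satisfied
(3,4)1 6/7 satisfied
(3,5)1 4/7 satisfied
(3,6)2 4/6 satisfied
(3,7)2 3/4 satisfied
(4,1)1 3/3 satisfied
(4,2)1 6/6 satisfied
(4,3)1 5/5 satisfied
(4,4)1 5/5 satisfied
(4,6)1 2/4 satisfied
(5,1)1 2/2 satisfied
(5,3)1 5/5 satisfied
(5,6)1 4/4 satisfied
(6,3)1 2/2 satisfied
(6,4)1 3/3 satisfied
(6,5)1 3/3 satisfied
(6,6)1 3/3 satisfied
(6,7)1 2/2 satisfied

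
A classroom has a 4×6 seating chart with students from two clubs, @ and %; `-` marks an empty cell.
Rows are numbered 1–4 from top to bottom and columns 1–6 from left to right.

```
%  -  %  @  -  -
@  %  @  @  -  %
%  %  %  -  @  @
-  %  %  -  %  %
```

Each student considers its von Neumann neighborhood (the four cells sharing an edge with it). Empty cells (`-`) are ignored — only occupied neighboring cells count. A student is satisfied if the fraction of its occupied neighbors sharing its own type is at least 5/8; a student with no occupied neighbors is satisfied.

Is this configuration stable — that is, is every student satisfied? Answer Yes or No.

No

(1,1)% 0/1 ✗
(1,3)% 0/2 ✗
(1,4)@ 1/2 ✗
(2,1)@ 0/3 ✗
(2,2)% 1/3 ✗
(2,3)@ 1/4 ✗
(2,4)@ 2/2 ✓
(2,6)% 0/1 ✗
(3,1)% 1/2 ✗
(3,2)% 4/4 ✓
(3,3)% 2/3 ✓
(3,5)@ 1/2 ✗
(3,6)@ 1/3 ✗
(4,2)% 2/2 ✓
(4,3)% 2/2 ✓
(4,5)% 1/2 ✗
(4,6)% 1/2 ✗
For instance (1,1) has only 0/1 same-type neighbors, below 5/8.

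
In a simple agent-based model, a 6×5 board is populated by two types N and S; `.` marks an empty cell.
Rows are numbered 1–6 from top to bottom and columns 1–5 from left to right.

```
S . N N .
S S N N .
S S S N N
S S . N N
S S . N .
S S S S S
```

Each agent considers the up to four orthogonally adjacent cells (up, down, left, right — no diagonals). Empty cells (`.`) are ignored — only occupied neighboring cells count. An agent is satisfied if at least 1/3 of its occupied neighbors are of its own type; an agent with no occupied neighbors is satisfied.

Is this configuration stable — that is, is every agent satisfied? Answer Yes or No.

Yes

(1,1)S 1/1 satisfied
(1,3)N 2/2 satisfied
(1,4)N 2/2 satisfied
(2,1)S 3/3 satisfied
(2,2)S 2/3 satisfied
(2,3)N 2/4 satisfied
(2,4)N 3/3 satisfied
(3,1)S 3/3 satisfied
(3,2)S 4/4 satisfied
(3,3)S 1/3 satisfied
(3,4)N 3/4 satisfied
(3,5)N 2/2 satisfied
(4,1)S 3/3 satisfied
(4,2)S 3/3 satisfied
(4,4)N 3/3 satisfied
(4,5)N 2/2 satisfied
(5,1)S 3/3 satisfied
(5,2)S 3/3 satisfied
(5,4)N 1/2 satisfied
(6,1)S 2/2 satisfied
(6,2)S 3/3 satisfied
(6,3)S 2/2 satisfied
(6,4)S 2/3 satisfied
(6,5)S 1/1 satisfied
All meet the threshold, so the configuration is stable.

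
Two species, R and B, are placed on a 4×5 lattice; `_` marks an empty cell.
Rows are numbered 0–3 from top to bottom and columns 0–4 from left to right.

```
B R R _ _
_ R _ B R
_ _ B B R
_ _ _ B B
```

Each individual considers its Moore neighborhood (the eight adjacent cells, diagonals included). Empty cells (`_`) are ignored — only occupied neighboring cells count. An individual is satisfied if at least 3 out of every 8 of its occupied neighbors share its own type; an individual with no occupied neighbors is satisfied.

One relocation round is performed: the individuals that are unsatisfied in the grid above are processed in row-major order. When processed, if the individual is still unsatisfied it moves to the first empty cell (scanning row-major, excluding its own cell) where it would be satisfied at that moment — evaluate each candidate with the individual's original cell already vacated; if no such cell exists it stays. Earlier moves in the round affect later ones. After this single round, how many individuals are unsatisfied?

Initially unsatisfied (in order): (0,0), (1,4), (2,4).
  (0,0) → (0,4).
  (1,4) → (0,0).
  (2,4) → (1,0).
Resulting grid:
R R R _ B
R R _ B _
_ _ B B _
_ _ _ B B
All satisfied now.

0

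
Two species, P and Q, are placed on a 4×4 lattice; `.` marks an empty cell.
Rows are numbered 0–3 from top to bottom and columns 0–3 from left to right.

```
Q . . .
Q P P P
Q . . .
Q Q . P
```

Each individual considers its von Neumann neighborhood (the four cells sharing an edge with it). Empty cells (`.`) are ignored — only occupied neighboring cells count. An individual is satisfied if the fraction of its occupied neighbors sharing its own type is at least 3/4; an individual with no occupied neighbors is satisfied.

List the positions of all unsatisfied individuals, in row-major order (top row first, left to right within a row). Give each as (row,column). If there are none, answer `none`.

(0,0)Q 1/1 ✓
(1,0)Q 2/3 ✗
(1,1)P 1/2 ✗
(1,2)P 2/2 ✓
(1,3)P 1/1 ✓
(2,0)Q 2/2 ✓
(3,0)Q 2/2 ✓
(3,1)Q 1/1 ✓
(3,3)P 0/0 ✓

(1,0), (1,1)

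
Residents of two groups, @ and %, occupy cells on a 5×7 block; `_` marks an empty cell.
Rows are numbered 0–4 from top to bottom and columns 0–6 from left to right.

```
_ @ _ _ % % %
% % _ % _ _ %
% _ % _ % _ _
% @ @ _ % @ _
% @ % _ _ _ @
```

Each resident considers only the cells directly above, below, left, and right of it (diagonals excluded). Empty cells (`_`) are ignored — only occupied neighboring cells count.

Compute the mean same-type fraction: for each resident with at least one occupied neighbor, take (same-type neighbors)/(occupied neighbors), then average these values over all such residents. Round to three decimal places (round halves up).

0.583

Row 0: (0,1)@ 0/1 · (0,4)% 1/1 · (0,5)% 2/2 · (0,6)% 2/2
Row 1: (1,0)% 2/2 · (1,1)% 1/2 · (1,3)% — no occupied neighbors · (1,6)% 1/1
Row 2: (2,0)% 2/2 · (2,2)% 0/1 · (2,4)% 1/1
Row 3: (3,0)% 2/3 · (3,1)@ 2/3 · (3,2)@ 1/3 · (3,4)% 1/2 · (3,5)@ 0/1
Row 4: (4,0)% 1/2 · (4,1)@ 1/3 · (4,2)% 0/2 · (4,6)@ — no occupied neighbors
Sum over 18 residents: 0/1 + 1/1 + 2/2 + 2/2 + 2/2 + 1/2 + 1/1 + 2/2 + 0/1 + 1/1 + 2/3 + 2/3 + 1/3 + 1/2 + 0/1 + 1/2 + 1/3 + 0/2 = 21/2; mean = 21/2 ÷ 18 = 7/12 = 0.583333… → 0.583.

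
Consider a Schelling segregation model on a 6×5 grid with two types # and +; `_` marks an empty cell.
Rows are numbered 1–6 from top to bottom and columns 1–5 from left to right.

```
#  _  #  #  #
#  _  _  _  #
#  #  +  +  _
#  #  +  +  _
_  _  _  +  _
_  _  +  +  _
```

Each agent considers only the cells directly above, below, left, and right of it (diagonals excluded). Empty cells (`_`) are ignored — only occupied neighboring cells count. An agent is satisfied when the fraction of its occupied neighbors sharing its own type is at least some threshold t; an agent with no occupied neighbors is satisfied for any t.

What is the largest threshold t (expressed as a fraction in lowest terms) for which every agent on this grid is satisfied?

2/3

Row 1: (1,1)# 1/1 · (1,3)# 1/1 · (1,4)# 2/2 · (1,5)# 2/2
Row 2: (2,1)# 2/2 · (2,5)# 1/1
Row 3: (3,1)# 3/3 · (3,2)# 2/3 · (3,3)+ 2/3 · (3,4)+ 2/2
Row 4: (4,1)# 2/2 · (4,2)# 2/3 · (4,3)+ 2/3 · (4,4)+ 3/3
Row 5: (5,4)+ 2/2
Row 6: (6,3)+ 1/1 · (6,4)+ 2/2
The smallest same-type fraction is 2/3 at (3,2), which reduces to 2/3. Any threshold above that leaves this agent unsatisfied.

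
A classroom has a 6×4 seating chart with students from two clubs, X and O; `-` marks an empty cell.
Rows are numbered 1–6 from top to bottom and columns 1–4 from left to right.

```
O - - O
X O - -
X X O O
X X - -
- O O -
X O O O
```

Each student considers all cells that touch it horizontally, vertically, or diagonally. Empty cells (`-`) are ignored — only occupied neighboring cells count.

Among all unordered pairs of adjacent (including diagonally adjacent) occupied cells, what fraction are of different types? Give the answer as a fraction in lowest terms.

11/30

Scan each occupied cell's neighbors to the right and below (and the two forward diagonals) so each pair is counted once.
From row 1: 1 unlike of 2 pairs (running 1/2).
From row 2: 3 unlike of 6 pairs (running 4/8).
From row 3: 2 unlike of 8 pairs (running 6/16).
From row 4: 3 unlike of 4 pairs (running 9/20).
From row 5: 1 unlike of 7 pairs (running 10/27).
From row 6: 1 unlike of 3 pairs (running 11/30).
Total adjacent occupied pairs: 30; unlike-type pairs: 11.
11/30 is already in lowest terms.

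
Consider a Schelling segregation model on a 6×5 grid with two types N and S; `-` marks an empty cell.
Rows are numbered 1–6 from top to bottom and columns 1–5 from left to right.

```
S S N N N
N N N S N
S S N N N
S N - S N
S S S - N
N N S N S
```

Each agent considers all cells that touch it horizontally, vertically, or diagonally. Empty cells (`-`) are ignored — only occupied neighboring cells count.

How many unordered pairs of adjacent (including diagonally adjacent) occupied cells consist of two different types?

41

Scan each occupied cell's neighbors to the right and below (and the two forward diagonals) so each pair is counted once.
Row 1: S(1,1)–S(1,2)= S(1,1)–N(2,1)≠ S(1,1)–N(2,2)≠ S(1,2)–N(1,3)≠ S(1,2)–N(2,2)≠ S(1,2)–N(2,3)≠ S(1,2)–N(2,1)≠ N(1,3)–N(1,4)= N(1,3)–N(2,3)= N(1,3)–S(2,4)≠ N(1,3)–N(2,2)= N(1,4)–N(1,5)= N(1,4)–S(2,4)≠ N(1,4)–N(2,5)= N(1,4)–N(2,3)= N(1,5)–N(2,5)= N(1,5)–S(2,4)≠  → 9/17 unlike.
Row 2: N(2,1)–N(2,2)= N(2,1)–S(3,1)≠ N(2,1)–S(3,2)≠ N(2,2)–N(2,3)= N(2,2)–S(3,2)≠ N(2,2)–N(3,3)= N(2,2)–S(3,1)≠ N(2,3)–S(2,4)≠ N(2,3)–N(3,3)= N(2,3)–N(3,4)= N(2,3)–S(3,2)≠ S(2,4)–N(2,5)≠ S(2,4)–N(3,4)≠ S(2,4)–N(3,5)≠ S(2,4)–N(3,3)≠ N(2,5)–N(3,5)= N(2,5)–N(3,4)=  → 10/17 unlike.
Row 3: S(3,1)–S(3,2)= S(3,1)–S(4,1)= S(3,1)–N(4,2)≠ S(3,2)–N(3,3)≠ S(3,2)–N(4,2)≠ S(3,2)–S(4,1)= N(3,3)–N(3,4)= N(3,3)–S(4,4)≠ N(3,3)–N(4,2)= N(3,4)–N(3,5)= N(3,4)–S(4,4)≠ N(3,4)–N(4,5)= N(3,5)–N(4,5)= N(3,5)–S(4,4)≠  → 6/14 unlike.
Row 4: S(4,1)–N(4,2)≠ S(4,1)–S(5,1)= S(4,1)–S(5,2)= N(4,2)–S(5,2)≠ N(4,2)–S(5,3)≠ N(4,2)–S(5,1)≠ S(4,4)–N(4,5)≠ S(4,4)–N(5,5)≠ S(4,4)–S(5,3)= N(4,5)–N(5,5)=  → 6/10 unlike.
Row 5: S(5,1)–S(5,2)= S(5,1)–N(6,1)≠ S(5,1)–N(6,2)≠ S(5,2)–S(5,3)= S(5,2)–N(6,2)≠ S(5,2)–S(6,3)= S(5,2)–N(6,1)≠ S(5,3)–S(6,3)= S(5,3)–N(6,4)≠ S(5,3)–N(6,2)≠ N(5,5)–S(6,5)≠ N(5,5)–N(6,4)=  → 7/12 unlike.
Row 6: N(6,1)–N(6,2)= N(6,2)–S(6,3)≠ S(6,3)–N(6,4)≠ N(6,4)–S(6,5)≠  → 3/4 unlike.
Total adjacent occupied pairs: 74; unlike-type pairs: 41.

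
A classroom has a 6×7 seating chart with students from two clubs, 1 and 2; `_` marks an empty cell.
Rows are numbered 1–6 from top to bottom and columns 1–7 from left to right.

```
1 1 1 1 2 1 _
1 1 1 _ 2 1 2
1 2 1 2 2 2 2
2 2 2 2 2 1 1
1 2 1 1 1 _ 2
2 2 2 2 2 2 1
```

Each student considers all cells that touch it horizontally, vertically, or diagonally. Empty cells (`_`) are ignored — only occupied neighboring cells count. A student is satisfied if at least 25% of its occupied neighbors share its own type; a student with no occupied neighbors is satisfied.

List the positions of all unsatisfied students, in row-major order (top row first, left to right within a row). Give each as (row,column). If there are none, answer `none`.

(2,6), (5,1), (5,3), (6,7)

Row 1: (1,1)1 3/3 ok · (1,2)1 5/5 ok · (1,3)1 4/4 ok · (1,4)1 2/4 ok · (1,5)2 1/4 ok · (1,6)1 1/4 ok
Row 2: (2,1)1 4/5 ok · (2,2)1 7/8 ok · (2,3)1 5/7 ok · (2,5)2 4/7 ok · (2,6)1 1/7 unhappy · (2,7)2 2/4 ok
Row 3: (3,1)1 2/5 ok · (3,2)2 3/8 ok · (3,3)1 2/7 ok · (3,4)2 5/7 ok · (3,5)2 5/7 ok · (3,6)2 5/8 ok · (3,7)2 2/5 ok
Row 4: (4,1)2 3/5 ok · (4,2)2 4/8 ok · (4,3)2 5/8 ok · (4,4)2 4/8 ok · (4,5)2 4/7 ok · (4,6)1 2/7 ok · (4,7)1 1/4 ok
Row 5: (5,1)1 0/5 unhappy · (5,2)2 6/8 ok · (5,3)1 1/8 unhappy · (5,4)1 2/8 ok · (5,5)1 2/7 ok · (5,7)2 1/4 ok
Row 6: (6,1)2 2/3 ok · (6,2)2 3/5 ok · (6,3)2 3/5 ok · (6,4)2 2/5 ok · (6,5)2 2/4 ok · (6,6)2 2/4 ok · (6,7)1 0/2 unhappy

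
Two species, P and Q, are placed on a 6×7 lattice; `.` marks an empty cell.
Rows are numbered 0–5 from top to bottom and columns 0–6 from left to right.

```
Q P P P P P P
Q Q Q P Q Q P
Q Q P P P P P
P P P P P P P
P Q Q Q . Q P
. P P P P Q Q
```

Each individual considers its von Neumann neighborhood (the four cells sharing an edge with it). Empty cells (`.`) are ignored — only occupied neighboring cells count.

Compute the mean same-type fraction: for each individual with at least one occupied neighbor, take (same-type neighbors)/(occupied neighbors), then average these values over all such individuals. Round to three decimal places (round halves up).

0.621

(0,0)Q 1/2
(0,1)P 1/3
(0,2)P 2/3
(0,3)P 3/3
(0,4)P 2/3
(0,5)P 2/3
(0,6)P 2/2
(1,0)Q 3/3
(1,1)Q 3/4
(1,2)Q 1/4
(1,3)P 2/4
(1,4)Q 1/4
(1,5)Q 1/4
(1,6)P 2/3
(2,0)Q 2/3
(2,1)Q 2/4
(2,2)P 2/4
(2,3)P 4/4
(2,4)P 3/4
(2,5)P 3/4
(2,6)P 3/3
(3,0)P 2/3
(3,1)P 2/4
(3,2)P 3/4
(3,3)P 3/4
(3,4)P 3/3
(3,5)P 3/4
(3,6)P 3/3
(4,0)P 1/2
(4,1)Q 1/4
(4,2)Q 2/4
(4,3)Q 1/3
(4,5)Q 1/3
(4,6)P 1/3
(5,1)P 1/2
(5,2)P 2/3
(5,3)P 2/3
(5,4)P 1/2
(5,5)Q 2/3
(5,6)Q 1/2
Sum over 40 individuals: 1/2 + 1/3 + 2/3 + 3/3 + 2/3 + 2/3 + 2/2 + 3/3 + 3/4 + 1/4 + 2/4 + 1/4 + 1/4 + 2/3 + 2/3 + 2/4 + 2/4 + 4/4 + 3/4 + 3/4 + 3/3 + 2/3 + 2/4 + 3/4 + 3/4 + 3/3 + 3/4 + 3/3 + 1/2 + 1/4 + 2/4 + 1/3 + 1/3 + 1/3 + 1/2 + 2/3 + 2/3 + 1/2 + 2/3 + 1/2 = 149/6; mean = 149/6 ÷ 40 = 149/240 = 0.620833… → 0.621.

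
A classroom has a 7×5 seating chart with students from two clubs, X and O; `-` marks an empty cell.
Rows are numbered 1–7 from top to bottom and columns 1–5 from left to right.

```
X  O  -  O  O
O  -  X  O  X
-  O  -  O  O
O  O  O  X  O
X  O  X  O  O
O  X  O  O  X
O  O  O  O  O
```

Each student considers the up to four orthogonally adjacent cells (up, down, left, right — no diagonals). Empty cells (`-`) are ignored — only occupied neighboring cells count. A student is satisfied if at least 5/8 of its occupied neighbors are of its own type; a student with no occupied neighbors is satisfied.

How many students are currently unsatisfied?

Row 1: (1,1)X 0/2 unhappy · (1,2)O 0/1 unhappy · (1,4)O 2/2 ok · (1,5)O 1/2 unhappy
Row 2: (2,1)O 0/1 unhappy · (2,3)X 0/1 unhappy · (2,4)O 2/4 unhappy · (2,5)X 0/3 unhappy
Row 3: (3,2)O 1/1 ok · (3,4)O 2/3 ok · (3,5)O 2/3 ok
Row 4: (4,1)O 1/2 unhappy · (4,2)O 4/4 ok · (4,3)O 1/3 unhappy · (4,4)X 0/4 unhappy · (4,5)O 2/3 ok
Row 5: (5,1)X 0/3 unhappy · (5,2)O 1/4 unhappy · (5,3)X 0/4 unhappy · (5,4)O 2/4 unhappy · (5,5)O 2/3 ok
Row 6: (6,1)O 1/3 unhappy · (6,2)X 0/4 unhappy · (6,3)O 2/4 unhappy · (6,4)O 3/4 ok · (6,5)X 0/3 unhappy
Row 7: (7,1)O 2/2 ok · (7,2)O 2/3 ok · (7,3)O 3/3 ok · (7,4)O 3/3 ok · (7,5)O 1/2 unhappy
Unsatisfied: (1,1), (1,2), (1,5), (2,1), (2,3), (2,4), (2,5), (4,1), (4,3), (4,4), (5,1), (5,2), (5,3), (5,4), (6,1), (6,2), (6,3), (6,5), (7,5) — 19 in total.

19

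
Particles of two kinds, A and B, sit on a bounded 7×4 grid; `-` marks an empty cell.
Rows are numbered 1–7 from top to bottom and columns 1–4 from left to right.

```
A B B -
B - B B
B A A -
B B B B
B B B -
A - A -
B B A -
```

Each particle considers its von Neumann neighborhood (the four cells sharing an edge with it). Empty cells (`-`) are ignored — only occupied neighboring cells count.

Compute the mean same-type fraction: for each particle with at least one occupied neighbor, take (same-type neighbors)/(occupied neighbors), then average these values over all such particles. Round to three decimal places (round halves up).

Row 1: (1,1)A 0/2 · (1,2)B 1/2 · (1,3)B 2/2
Row 2: (2,1)B 1/2 · (2,3)B 2/3 · (2,4)B 1/1
Row 3: (3,1)B 2/3 · (3,2)A 1/3 · (3,3)A 1/3
Row 4: (4,1)B 3/3 · (4,2)B 3/4 · (4,3)B 3/4 · (4,4)B 1/1
Row 5: (5,1)B 2/3 · (5,2)B 3/3 · (5,3)B 2/3
Row 6: (6,1)A 0/2 · (6,3)A 1/2
Row 7: (7,1)B 1/2 · (7,2)B 1/2 · (7,3)A 1/2
Sum over 21 particles: 0/2 + 1/2 + 2/2 + 1/2 + 2/3 + 1/1 + 2/3 + 1/3 + 1/3 + 3/3 + 3/4 + 3/4 + 1/1 + 2/3 + 3/3 + 2/3 + 0/2 + 1/2 + 1/2 + 1/2 + 1/2 = 77/6; mean = 77/6 ÷ 21 = 11/18 = 0.611111… → 0.611.

0.611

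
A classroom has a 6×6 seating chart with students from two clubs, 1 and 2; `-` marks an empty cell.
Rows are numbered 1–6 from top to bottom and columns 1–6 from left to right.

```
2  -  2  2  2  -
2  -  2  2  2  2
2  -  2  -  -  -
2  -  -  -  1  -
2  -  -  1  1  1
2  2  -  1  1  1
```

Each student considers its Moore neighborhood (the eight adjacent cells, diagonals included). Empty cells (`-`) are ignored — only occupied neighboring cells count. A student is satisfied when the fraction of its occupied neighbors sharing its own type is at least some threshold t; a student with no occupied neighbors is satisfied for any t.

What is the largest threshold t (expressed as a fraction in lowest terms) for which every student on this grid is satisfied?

1/1

(1,1)2 1/1
(1,3)2 3/3
(1,4)2 5/5
(1,5)2 4/4
(2,1)2 2/2
(2,3)2 4/4
(2,4)2 6/6
(2,5)2 4/4
(2,6)2 2/2
(3,1)2 2/2
(3,3)2 2/2
(4,1)2 2/2
(4,5)1 3/3
(5,1)2 3/3
(5,4)1 4/4
(5,5)1 6/6
(5,6)1 4/4
(6,1)2 2/2
(6,2)2 2/2
(6,4)1 3/3
(6,5)1 5/5
(6,6)1 3/3
The smallest same-type fraction is 1/1 at (1,1), which reduces to 1/1. Any threshold above that leaves this student unsatisfied.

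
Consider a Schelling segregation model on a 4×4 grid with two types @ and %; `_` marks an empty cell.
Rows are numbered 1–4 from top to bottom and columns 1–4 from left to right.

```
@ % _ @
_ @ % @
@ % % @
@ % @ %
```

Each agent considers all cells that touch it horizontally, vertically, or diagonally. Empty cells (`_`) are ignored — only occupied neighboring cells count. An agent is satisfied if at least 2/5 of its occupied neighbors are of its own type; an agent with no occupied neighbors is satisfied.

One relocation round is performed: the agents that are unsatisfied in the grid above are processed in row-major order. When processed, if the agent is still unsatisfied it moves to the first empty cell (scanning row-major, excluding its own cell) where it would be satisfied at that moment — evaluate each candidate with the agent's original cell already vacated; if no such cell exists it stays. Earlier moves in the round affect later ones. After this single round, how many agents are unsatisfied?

3

Initially unsatisfied (in order): (1,2), (2,2), (4,1), (4,3), (4,4).
  (1,2): no empty cell satisfies it; stays.
  (2,2) → (1,3).
  (4,1) → (2,1).
  (4,3) → (2,2).
  (4,4): now satisfied by earlier moves; stays.
Resulting grid:
@ % @ @
@ @ % @
@ % % @
_ % _ %
Unsatisfied now: (1,2), (2,3), (3,4).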